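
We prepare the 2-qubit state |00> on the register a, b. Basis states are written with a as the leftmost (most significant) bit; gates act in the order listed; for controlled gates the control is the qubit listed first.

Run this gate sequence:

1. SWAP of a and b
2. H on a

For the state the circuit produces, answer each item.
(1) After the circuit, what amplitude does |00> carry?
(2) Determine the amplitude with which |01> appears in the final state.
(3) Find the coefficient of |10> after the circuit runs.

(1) The final state's coefficient on |00> equals sqrt(2)/2.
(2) The final state's coefficient on |01> equals 0.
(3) |10> carries amplitude sqrt(2)/2 in the final state.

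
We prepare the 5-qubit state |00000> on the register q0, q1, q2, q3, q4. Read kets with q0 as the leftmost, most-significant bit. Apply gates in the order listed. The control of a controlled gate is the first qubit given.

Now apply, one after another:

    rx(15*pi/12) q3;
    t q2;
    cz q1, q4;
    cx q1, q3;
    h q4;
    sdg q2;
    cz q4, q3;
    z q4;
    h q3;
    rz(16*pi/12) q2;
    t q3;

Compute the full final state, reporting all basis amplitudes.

The final amplitudes are sqrt(2 - sqrt(2))*exp(I*pi/3)/4 + sqrt(sqrt(2) + 2)*exp(5*I*pi/6)/4 on |00000>, -sqrt(2 - sqrt(2))*exp(I*pi/3)/4 + sqrt(sqrt(2) + 2)*exp(5*I*pi/6)/4 on |00001>, (sqrt(sqrt(2) + 2) + I*sqrt(2 - sqrt(2)))*exp(I*pi/12)/4 on |00010>, -sqrt(2 - sqrt(2))*exp(7*I*pi/12)/4 + sqrt(sqrt(2) + 2)*exp(I*pi/12)/4 on |00011>, and 0 on every other basis state.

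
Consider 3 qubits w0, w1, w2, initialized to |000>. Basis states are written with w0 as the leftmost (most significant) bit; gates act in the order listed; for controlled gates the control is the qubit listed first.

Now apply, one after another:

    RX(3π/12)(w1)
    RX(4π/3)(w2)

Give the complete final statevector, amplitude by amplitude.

The resulting statevector has amplitude -sqrt(sqrt(2) + 2)/4 on |000>, -I*sqrt(3*sqrt(2) + 6)/4 on |001>, I*sqrt(2 - sqrt(2))/4 on |010>, -sqrt(6 - 3*sqrt(2))/4 on |011>, 0 on |100>, 0 on |101>, 0 on |110>, 0 on |111>.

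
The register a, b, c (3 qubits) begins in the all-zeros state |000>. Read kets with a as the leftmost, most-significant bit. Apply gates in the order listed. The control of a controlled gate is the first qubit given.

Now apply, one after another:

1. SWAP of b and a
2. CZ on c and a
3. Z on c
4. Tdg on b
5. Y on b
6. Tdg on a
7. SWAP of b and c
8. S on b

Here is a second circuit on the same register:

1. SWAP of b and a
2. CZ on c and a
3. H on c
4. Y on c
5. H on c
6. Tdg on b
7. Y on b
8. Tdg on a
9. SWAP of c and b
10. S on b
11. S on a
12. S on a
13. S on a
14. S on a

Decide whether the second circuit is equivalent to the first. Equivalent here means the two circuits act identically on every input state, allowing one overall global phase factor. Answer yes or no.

No: there is an input state on which the two circuits produce genuinely different outputs (not merely differing by a phase).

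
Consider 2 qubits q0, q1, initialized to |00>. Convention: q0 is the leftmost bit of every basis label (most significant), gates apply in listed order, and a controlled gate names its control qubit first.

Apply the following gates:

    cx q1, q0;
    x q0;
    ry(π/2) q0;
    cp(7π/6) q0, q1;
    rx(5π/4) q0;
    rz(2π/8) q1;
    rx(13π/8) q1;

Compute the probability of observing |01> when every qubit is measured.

The probability of measuring |01> is 1/4 - sqrt(2 - sqrt(2))/8.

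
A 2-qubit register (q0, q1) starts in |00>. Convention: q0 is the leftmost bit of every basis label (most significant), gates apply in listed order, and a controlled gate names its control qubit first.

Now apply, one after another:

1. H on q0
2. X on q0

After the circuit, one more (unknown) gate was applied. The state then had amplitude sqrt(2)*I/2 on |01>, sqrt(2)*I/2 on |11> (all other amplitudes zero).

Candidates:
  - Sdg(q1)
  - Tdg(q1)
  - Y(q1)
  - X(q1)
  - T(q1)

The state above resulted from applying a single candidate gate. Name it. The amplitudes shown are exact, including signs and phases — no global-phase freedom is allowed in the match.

It was Y(q1) that produced the state shown.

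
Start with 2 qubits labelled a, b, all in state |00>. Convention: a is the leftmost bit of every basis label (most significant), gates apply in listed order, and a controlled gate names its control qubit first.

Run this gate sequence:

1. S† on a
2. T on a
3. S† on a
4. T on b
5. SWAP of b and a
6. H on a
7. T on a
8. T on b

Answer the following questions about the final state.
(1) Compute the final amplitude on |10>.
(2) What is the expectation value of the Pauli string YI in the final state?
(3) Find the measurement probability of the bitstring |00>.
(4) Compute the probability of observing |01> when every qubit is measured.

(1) |10> carries amplitude sqrt(2)*exp(I*pi/4)/2 in the final state.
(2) The observable YI averages to sqrt(2)/2.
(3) The probability of measuring |00> is 1/2.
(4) The probability of measuring |01> is 0.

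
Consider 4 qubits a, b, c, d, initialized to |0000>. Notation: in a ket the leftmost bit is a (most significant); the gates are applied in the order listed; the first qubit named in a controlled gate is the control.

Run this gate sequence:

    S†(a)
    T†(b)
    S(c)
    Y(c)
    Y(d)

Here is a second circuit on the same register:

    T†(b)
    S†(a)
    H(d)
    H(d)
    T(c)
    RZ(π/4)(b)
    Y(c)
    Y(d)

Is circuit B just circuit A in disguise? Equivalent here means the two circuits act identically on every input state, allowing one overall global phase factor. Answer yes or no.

No: there is an input state on which the two circuits produce genuinely different outputs (not merely differing by a phase).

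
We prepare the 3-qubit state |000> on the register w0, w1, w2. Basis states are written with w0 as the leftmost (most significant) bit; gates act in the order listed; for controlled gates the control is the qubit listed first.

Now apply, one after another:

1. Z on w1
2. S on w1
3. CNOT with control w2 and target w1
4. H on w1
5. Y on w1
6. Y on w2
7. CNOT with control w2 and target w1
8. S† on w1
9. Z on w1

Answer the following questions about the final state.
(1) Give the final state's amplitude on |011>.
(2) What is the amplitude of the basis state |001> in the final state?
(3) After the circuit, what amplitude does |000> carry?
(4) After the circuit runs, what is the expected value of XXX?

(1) |011> carries amplitude sqrt(2)*I/2 in the final state.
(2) |001> carries amplitude -sqrt(2)/2 in the final state.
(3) |000> carries amplitude 0 in the final state.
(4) In the final state, XXX has expectation 0.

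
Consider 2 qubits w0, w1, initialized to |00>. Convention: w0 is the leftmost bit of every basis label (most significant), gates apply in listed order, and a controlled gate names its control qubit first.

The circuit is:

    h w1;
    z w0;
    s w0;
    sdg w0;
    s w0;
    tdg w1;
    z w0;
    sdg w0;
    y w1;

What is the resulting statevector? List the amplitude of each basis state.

The resulting statevector has amplitude -sqrt(2)*exp(I*pi/4)/2 on |00>, sqrt(2)*I/2 on |01>, 0 on |10>, 0 on |11>. Key observation: the block from step 3 through step 4 cancels to the identity and can be dropped.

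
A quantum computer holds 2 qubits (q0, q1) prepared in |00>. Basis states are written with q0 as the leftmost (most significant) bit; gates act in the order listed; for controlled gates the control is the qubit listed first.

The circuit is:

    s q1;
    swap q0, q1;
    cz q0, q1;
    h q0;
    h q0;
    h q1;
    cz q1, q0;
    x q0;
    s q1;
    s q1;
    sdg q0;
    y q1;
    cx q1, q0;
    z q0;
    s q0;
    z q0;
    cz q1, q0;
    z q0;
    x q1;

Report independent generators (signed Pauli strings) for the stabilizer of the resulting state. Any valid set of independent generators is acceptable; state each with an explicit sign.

The final state is stabilized by the group generated by -XY, +ZZ; other independent generating sets are equally valid.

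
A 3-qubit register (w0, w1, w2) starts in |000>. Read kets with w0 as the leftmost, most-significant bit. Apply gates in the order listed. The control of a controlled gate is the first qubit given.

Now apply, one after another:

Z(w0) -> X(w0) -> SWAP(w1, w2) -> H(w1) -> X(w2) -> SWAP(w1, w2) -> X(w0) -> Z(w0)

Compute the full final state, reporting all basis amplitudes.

After the circuit, the state carries amplitude sqrt(2)/2 on |010>, sqrt(2)/2 on |011>, and 0 on every other basis state.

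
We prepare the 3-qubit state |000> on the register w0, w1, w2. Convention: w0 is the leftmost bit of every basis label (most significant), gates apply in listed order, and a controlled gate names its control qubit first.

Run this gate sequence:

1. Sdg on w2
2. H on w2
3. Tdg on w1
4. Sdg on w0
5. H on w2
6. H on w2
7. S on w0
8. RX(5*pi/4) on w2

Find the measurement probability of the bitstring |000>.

Outcome |000> occurs with probability 1/2. Key observation: gates 4-7 undo each other exactly, leaving only the rest of the circuit to track.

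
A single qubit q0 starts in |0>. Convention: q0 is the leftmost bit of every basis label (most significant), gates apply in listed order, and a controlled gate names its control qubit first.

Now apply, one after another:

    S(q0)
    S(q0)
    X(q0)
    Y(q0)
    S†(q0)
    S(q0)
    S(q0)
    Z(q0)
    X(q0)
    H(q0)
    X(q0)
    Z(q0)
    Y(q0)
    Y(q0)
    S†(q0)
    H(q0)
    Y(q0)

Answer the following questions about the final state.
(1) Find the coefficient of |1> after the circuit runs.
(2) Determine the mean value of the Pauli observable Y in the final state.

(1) The final state's coefficient on |1> equals -1/2 + I/2.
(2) In the final state, Y has expectation 1.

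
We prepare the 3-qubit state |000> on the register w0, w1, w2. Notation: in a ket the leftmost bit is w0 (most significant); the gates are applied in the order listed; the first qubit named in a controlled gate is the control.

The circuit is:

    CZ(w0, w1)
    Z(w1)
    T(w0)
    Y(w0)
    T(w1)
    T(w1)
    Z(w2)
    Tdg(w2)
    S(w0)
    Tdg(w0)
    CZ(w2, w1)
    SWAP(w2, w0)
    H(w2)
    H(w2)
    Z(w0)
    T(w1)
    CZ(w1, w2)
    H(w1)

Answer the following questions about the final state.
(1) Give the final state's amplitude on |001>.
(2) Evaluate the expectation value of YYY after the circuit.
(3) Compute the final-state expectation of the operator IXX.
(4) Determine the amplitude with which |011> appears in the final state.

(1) |001> carries amplitude sqrt(2)*exp(3*I*pi/4)/2 in the final state.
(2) In the final state, YYY has expectation 0.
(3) In the final state, IXX has expectation 0.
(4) The final state's coefficient on |011> equals sqrt(2)*exp(3*I*pi/4)/2.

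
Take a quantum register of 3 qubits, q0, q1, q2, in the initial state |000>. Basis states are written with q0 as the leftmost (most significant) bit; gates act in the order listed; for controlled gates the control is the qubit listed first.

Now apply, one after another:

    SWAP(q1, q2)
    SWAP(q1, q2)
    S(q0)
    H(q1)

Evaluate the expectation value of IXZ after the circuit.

In the final state, IXZ has expectation 1.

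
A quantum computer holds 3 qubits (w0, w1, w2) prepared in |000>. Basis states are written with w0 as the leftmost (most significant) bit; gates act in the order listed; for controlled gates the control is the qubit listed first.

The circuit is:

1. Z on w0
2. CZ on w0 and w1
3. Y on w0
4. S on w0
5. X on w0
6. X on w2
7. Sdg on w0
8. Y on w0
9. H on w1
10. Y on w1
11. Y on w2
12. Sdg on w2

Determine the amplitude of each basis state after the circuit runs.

After the circuit, the state carries amplitude sqrt(2)*I/2 on |100>, -sqrt(2)*I/2 on |110>, and 0 on every other basis state.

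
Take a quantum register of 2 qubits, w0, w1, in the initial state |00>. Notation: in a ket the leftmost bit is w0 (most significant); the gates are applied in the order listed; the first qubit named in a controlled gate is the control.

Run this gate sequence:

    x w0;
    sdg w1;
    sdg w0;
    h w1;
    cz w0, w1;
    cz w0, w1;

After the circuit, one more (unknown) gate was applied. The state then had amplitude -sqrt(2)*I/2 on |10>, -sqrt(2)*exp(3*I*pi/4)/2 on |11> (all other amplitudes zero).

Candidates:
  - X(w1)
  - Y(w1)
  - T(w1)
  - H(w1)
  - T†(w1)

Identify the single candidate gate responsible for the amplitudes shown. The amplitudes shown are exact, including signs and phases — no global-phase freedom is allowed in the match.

The unique candidate consistent with the amplitudes is T(w1). Key observation: steps 5-6 multiply out to the identity, so the circuit reduces to the remaining gates.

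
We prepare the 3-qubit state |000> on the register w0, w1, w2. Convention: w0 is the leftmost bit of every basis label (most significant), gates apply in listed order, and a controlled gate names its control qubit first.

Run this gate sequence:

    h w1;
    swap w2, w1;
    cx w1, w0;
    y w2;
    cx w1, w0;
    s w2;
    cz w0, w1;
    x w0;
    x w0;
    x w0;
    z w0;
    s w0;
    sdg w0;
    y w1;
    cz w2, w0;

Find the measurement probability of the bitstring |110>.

A full measurement returns |110> with probability 1/2.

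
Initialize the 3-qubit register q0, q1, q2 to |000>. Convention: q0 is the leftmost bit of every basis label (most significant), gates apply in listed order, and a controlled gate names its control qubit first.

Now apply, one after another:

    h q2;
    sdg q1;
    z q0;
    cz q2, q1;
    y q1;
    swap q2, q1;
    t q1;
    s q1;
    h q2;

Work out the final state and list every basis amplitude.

The resulting statevector has amplitude I/2 on |000>, -I/2 on |001>, -exp(I*pi/4)/2 on |010>, exp(I*pi/4)/2 on |011>, 0 on |100>, 0 on |101>, 0 on |110>, 0 on |111>.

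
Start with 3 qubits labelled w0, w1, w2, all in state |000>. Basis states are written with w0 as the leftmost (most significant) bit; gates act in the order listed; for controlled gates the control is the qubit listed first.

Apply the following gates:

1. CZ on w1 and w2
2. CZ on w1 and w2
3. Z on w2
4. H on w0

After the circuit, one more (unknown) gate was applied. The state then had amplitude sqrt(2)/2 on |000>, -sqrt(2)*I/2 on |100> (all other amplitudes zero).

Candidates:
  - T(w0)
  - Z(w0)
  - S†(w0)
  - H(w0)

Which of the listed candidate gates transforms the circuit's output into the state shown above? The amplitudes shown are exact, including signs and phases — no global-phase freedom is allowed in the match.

The unique candidate consistent with the amplitudes is S†(w0).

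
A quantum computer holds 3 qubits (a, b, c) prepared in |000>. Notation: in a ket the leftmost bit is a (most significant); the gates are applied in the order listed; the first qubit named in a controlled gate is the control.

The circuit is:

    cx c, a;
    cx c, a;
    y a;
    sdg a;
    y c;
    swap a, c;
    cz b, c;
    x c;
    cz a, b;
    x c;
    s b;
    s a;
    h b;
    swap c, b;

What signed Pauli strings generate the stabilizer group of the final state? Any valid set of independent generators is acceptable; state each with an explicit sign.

The final state is stabilized by the group generated by +IIX, -ZII, -IZI; other independent generating sets are equally valid. Key observation: the block from step 1 through step 2 cancels to the identity and can be dropped.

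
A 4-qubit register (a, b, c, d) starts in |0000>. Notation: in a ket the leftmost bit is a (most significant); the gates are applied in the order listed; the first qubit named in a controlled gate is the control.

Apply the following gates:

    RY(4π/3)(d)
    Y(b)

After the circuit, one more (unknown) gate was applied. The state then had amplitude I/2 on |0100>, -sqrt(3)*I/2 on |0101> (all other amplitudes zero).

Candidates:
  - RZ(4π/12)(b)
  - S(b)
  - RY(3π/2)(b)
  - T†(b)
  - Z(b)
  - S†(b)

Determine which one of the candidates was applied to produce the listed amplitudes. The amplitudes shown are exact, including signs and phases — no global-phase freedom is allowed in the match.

It was Z(b) that produced the state shown.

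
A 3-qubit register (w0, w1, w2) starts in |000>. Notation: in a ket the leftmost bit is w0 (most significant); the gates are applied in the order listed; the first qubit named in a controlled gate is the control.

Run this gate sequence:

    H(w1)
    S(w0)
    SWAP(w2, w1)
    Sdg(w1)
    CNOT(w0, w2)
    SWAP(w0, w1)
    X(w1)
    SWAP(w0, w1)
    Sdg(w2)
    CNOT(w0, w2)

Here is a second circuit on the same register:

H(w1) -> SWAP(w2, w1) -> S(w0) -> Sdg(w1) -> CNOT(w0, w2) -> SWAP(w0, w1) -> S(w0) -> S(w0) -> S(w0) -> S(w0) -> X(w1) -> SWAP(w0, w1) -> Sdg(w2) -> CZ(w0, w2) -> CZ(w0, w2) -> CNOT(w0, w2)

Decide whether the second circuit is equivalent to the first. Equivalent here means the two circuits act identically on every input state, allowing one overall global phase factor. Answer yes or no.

Yes: on every input state the two circuits agree up to one overall phase factor.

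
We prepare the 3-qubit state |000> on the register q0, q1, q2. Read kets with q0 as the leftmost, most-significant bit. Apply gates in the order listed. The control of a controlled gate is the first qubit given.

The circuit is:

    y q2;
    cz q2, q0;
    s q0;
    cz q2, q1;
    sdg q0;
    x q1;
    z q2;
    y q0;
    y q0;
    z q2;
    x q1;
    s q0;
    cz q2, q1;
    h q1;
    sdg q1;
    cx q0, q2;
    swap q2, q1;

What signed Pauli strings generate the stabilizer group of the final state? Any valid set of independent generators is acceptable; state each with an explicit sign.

The final state is stabilized by the group generated by -IIY, +ZII, -IZI; other independent generating sets are equally valid.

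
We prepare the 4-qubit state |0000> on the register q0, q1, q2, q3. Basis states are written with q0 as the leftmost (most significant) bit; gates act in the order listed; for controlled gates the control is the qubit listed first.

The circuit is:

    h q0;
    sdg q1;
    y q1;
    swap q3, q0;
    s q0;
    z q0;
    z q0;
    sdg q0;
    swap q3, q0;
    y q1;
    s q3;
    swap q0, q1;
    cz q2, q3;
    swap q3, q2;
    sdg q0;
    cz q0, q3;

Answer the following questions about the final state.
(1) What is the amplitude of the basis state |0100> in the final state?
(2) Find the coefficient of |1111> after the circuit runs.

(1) The amplitude on |0100> is sqrt(2)/2. Key observation: the block from step 3 through step 10 cancels to the identity and can be dropped.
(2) The amplitude on |1111> is 0.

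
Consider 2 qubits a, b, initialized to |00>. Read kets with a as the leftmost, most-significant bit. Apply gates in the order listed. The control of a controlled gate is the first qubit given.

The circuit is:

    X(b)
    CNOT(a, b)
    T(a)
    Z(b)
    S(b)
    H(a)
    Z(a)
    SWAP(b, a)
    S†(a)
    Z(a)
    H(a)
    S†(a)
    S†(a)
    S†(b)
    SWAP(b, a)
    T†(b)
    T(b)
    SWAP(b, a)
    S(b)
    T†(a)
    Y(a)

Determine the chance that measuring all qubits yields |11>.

A full measurement returns |11> with probability 1/4. Key observation: steps 14-19 multiply out to the identity, so the circuit reduces to the remaining gates.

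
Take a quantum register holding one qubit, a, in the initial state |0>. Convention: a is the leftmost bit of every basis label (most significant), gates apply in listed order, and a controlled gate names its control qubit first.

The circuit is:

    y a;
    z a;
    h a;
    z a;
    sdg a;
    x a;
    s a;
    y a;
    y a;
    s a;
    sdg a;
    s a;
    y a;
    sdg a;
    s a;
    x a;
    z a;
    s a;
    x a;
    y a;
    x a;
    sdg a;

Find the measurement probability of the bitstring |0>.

The probability of measuring |0> is 1/2.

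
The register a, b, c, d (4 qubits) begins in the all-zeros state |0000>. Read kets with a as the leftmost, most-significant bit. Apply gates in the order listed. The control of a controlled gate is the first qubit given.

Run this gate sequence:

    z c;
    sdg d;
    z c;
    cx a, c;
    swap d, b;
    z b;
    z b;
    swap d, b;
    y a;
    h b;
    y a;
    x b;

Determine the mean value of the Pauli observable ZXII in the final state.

The observable ZXII averages to 1. Key observation: steps 5-8 multiply out to the identity, so the circuit reduces to the remaining gates.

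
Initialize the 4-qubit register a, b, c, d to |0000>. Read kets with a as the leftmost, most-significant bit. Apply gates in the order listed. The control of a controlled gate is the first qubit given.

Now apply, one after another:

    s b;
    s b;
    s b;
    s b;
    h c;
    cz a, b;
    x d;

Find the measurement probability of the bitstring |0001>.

Outcome |0001> occurs with probability 1/2. Key observation: the block from step 1 through step 4 cancels to the identity and can be dropped.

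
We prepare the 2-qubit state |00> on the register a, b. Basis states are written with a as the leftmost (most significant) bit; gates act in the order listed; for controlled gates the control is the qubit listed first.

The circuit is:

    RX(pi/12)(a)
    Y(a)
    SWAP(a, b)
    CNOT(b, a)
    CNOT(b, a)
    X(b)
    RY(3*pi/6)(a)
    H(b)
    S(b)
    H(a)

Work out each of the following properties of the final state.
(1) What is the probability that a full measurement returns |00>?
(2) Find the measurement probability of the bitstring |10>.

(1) The probability of measuring |00> is 1/2. Key observation: the block from step 4 through step 5 cancels to the identity and can be dropped.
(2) A full measurement returns |10> with probability 0.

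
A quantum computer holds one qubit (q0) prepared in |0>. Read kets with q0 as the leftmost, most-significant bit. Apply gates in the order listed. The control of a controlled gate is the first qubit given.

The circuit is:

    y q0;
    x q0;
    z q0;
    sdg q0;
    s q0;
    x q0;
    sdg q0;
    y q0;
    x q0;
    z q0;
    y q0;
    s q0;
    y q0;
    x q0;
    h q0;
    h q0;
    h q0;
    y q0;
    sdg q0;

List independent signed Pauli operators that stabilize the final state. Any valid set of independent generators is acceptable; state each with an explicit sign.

The stabilizer group can be generated by +Y, among other valid generating sets.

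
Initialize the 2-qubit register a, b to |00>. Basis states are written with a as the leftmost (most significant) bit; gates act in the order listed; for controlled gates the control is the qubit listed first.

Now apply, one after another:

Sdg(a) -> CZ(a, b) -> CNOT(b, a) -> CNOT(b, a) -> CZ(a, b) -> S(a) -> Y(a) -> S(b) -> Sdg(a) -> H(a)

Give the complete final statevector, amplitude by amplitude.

The final amplitudes are sqrt(2)/2 on |00>, 0 on |01>, -sqrt(2)/2 on |10>, 0 on |11>.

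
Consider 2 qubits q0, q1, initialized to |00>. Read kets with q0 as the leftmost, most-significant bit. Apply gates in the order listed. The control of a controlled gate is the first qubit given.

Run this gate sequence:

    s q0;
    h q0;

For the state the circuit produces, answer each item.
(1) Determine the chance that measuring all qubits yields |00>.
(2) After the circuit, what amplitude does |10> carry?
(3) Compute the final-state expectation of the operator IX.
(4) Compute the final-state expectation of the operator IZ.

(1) The probability of measuring |00> is 1/2.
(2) The amplitude on |10> is sqrt(2)/2.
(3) The expectation value of IX is 0.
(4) In the final state, IZ has expectation 1.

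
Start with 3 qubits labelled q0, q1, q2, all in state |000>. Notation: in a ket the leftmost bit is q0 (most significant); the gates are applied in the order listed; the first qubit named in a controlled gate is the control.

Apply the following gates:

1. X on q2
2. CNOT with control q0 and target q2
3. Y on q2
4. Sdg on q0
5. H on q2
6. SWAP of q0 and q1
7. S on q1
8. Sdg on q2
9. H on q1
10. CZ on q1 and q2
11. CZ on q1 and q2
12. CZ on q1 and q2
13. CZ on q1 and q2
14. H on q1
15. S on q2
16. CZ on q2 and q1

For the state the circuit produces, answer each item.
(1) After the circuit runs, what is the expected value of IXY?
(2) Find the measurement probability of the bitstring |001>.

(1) The expectation value of IXY is 0. Key observation: the block from step 8 through step 15 cancels to the identity and can be dropped.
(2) Outcome |001> occurs with probability 1/2.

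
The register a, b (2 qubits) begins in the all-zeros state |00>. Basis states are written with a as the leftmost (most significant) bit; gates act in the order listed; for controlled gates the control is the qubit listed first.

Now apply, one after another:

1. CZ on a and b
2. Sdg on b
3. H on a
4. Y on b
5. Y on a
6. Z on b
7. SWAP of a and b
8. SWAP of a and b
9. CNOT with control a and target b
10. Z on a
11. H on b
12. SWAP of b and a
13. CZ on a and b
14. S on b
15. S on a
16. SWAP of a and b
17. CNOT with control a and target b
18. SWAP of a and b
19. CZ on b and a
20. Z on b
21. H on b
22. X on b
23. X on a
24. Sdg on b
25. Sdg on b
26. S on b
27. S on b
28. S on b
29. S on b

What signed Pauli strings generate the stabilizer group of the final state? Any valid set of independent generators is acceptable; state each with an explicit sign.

The final state is stabilized by the group generated by +YI, +IZ; other independent generating sets are equally valid. Key observation: steps 26-29 multiply out to the identity, so the circuit reduces to the remaining gates.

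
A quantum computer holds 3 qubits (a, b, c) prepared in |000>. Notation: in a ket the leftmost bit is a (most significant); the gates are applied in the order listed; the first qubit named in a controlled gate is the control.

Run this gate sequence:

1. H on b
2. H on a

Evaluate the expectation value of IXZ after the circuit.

In the final state, IXZ has expectation 1.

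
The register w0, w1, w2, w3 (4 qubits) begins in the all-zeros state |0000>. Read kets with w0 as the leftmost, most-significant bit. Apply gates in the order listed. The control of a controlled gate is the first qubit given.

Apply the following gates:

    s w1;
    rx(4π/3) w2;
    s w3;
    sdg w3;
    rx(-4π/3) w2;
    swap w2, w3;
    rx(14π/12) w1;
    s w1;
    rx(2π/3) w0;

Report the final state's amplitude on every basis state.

After the circuit, the state carries amplitude -sqrt(6)/8 + sqrt(2)/8 on |0000>, sqrt(2)/8 + sqrt(6)/8 on |0100>, I*(-sqrt(6) + 3*sqrt(2))/8 on |1000>, I*(-3*sqrt(2) - sqrt(6))/8 on |1100>, and 0 on every other basis state. Key observation: the block from step 2 through step 5 cancels to the identity and can be dropped.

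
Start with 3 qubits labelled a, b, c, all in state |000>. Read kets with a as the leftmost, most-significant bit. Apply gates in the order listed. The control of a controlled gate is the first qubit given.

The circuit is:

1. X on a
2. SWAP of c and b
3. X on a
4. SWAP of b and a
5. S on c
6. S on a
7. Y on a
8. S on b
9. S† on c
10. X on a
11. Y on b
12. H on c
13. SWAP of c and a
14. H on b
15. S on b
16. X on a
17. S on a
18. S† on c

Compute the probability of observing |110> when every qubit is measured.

Outcome |110> occurs with probability 1/4.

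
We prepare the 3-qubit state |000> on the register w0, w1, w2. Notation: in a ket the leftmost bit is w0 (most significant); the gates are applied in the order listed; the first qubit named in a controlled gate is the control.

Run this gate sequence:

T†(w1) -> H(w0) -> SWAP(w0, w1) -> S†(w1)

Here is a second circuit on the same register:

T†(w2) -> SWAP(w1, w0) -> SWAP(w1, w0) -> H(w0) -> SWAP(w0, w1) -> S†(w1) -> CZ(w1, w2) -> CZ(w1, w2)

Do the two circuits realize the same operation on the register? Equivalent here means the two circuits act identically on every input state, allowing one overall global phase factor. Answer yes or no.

No: there is an input state on which the two circuits produce genuinely different outputs (not merely differing by a phase).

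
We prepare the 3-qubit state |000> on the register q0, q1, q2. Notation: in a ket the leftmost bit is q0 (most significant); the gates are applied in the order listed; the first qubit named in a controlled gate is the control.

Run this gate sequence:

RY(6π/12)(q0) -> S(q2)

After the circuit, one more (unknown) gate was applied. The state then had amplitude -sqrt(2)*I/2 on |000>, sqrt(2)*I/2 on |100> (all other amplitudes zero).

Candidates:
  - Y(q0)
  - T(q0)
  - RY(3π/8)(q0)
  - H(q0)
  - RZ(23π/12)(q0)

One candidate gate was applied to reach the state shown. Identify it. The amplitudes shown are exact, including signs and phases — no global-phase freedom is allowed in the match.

It was Y(q0) that produced the state shown.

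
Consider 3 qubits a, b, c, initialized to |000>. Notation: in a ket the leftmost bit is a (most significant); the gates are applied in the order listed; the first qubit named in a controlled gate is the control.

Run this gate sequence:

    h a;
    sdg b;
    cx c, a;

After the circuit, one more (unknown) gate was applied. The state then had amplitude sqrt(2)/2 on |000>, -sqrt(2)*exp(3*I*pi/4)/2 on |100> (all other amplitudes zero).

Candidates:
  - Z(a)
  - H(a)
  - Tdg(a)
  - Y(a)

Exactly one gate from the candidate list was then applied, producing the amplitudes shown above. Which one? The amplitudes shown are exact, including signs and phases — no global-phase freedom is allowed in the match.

The unique candidate consistent with the amplitudes is Tdg(a).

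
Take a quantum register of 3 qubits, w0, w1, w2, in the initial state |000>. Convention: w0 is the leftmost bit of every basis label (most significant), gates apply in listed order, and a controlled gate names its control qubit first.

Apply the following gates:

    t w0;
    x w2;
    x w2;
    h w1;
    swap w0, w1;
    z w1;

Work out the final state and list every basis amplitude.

The resulting statevector has amplitude sqrt(2)/2 on |000>, sqrt(2)/2 on |100>, and 0 on every other basis state.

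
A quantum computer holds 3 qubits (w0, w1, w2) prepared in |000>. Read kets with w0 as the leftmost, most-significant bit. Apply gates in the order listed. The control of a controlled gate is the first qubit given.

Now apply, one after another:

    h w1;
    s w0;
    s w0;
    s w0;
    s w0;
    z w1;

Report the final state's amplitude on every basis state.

After the circuit, the state carries amplitude sqrt(2)/2 on |000>, -sqrt(2)/2 on |010>, and 0 on every other basis state.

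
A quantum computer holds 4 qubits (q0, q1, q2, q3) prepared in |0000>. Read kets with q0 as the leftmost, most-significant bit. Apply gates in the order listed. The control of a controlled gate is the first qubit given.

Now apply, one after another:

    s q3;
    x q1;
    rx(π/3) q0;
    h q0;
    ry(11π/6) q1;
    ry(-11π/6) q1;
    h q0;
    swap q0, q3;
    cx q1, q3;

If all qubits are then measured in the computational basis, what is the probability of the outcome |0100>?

The probability of measuring |0100> is 1/4. Key observation: gates 4-7 undo each other exactly, leaving only the rest of the circuit to track.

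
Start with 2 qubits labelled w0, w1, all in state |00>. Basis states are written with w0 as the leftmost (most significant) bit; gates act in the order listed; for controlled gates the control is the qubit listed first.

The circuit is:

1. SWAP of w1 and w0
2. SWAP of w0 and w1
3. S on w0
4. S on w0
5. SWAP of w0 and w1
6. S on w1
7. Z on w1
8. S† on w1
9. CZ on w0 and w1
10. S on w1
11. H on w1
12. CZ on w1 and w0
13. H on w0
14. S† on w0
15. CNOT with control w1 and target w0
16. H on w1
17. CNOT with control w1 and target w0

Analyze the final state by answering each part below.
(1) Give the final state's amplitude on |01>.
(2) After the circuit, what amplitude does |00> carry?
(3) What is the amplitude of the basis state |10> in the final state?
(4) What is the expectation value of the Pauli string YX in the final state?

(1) |01> carries amplitude sqrt(2)*(-1 - I)/4 in the final state.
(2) |00> carries amplitude sqrt(2)*(1 - I)/4 in the final state.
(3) The final state's coefficient on |10> equals sqrt(2)*(1 - I)/4.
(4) The expectation value of YX is 1.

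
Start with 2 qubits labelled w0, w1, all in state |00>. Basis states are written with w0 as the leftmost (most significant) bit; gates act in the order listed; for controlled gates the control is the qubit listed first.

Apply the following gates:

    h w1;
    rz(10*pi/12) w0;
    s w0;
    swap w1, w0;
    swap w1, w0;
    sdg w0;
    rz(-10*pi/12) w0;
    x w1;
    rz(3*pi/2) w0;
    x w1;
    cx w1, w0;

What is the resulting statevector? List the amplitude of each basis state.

After the circuit, the state carries amplitude -sqrt(2)*exp(I*pi/4)/2 on |00>, 0 on |01>, 0 on |10>, -sqrt(2)*exp(I*pi/4)/2 on |11>. Key observation: the block from step 2 through step 7 cancels to the identity and can be dropped.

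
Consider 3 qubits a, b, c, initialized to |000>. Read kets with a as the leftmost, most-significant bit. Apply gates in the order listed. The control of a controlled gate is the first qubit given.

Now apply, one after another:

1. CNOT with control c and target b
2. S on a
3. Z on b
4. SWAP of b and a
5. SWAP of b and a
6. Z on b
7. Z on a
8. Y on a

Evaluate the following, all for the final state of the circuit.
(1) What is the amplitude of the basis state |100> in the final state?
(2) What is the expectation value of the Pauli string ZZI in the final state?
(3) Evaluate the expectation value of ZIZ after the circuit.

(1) The amplitude on |100> is I. Key observation: the block from step 3 through step 6 cancels to the identity and can be dropped.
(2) The observable ZZI averages to -1.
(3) The expectation value of ZIZ is -1.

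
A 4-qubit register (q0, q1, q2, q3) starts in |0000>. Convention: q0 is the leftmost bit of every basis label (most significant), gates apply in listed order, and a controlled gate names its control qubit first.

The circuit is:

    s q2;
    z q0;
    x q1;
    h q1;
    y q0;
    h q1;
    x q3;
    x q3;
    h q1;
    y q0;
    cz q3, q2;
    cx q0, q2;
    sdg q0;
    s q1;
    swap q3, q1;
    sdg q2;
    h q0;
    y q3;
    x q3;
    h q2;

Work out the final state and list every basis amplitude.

After the circuit, the state carries amplitude sqrt(2)*I/4 on |0000>, -sqrt(2)/4 on |0001>, sqrt(2)*I/4 on |0010>, -sqrt(2)/4 on |0011>, 0 on |0100>, 0 on |0101>, 0 on |0110>, 0 on |0111>, sqrt(2)*I/4 on |1000>, -sqrt(2)/4 on |1001>, sqrt(2)*I/4 on |1010>, -sqrt(2)/4 on |1011>, 0 on |1100>, 0 on |1101>, 0 on |1110>, 0 on |1111>. Key observation: gates 5-10 undo each other exactly, leaving only the rest of the circuit to track.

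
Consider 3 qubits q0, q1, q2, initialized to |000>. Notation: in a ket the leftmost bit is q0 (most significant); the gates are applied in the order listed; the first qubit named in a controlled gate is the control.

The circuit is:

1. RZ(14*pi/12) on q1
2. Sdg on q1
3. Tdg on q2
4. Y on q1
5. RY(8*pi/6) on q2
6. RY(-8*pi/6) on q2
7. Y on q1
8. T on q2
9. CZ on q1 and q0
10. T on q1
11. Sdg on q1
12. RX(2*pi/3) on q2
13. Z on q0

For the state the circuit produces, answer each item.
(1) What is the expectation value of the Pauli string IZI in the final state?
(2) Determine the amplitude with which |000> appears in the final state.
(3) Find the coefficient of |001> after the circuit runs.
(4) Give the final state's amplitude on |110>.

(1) The expectation value of IZI is 1.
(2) The amplitude on |000> is -exp(5*I*pi/12)/2.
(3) The final state's coefficient on |001> equals sqrt(3)*exp(11*I*pi/12)/2.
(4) |110> carries amplitude 0 in the final state.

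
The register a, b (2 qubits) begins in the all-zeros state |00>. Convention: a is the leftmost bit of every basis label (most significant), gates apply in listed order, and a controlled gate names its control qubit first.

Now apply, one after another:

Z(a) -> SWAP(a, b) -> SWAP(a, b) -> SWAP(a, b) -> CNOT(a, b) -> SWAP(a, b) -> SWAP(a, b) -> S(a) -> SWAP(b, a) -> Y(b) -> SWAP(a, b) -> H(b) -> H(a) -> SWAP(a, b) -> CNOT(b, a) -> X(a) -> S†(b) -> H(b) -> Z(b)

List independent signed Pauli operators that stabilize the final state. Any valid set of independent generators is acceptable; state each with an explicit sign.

The final state is stabilized by the group generated by +XI, +IY; other independent generating sets are equally valid. Key observation: gates 2-3 undo each other exactly, leaving only the rest of the circuit to track.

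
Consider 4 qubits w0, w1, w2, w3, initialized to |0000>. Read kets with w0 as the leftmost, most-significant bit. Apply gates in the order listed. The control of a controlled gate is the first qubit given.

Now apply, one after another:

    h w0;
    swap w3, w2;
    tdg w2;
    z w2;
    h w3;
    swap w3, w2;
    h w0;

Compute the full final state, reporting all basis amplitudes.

The resulting statevector has amplitude sqrt(2)/2 on |0000>, sqrt(2)/2 on |0010>, and 0 on every other basis state.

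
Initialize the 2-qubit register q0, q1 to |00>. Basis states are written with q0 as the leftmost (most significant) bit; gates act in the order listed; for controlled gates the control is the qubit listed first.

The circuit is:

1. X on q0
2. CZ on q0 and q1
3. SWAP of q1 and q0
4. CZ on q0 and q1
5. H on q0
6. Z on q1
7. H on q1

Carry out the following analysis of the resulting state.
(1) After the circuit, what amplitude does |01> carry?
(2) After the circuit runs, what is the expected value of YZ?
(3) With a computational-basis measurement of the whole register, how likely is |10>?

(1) |01> carries amplitude 1/2 in the final state.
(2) In the final state, YZ has expectation 0.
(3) Outcome |10> occurs with probability 1/4.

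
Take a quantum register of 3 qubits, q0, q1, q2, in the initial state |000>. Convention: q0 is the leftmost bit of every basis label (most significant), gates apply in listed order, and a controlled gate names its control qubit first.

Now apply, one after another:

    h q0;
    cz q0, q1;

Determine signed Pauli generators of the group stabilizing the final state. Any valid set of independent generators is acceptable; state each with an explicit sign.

The final state is stabilized by the group generated by +XII, +IZI, +IIZ; other independent generating sets are equally valid.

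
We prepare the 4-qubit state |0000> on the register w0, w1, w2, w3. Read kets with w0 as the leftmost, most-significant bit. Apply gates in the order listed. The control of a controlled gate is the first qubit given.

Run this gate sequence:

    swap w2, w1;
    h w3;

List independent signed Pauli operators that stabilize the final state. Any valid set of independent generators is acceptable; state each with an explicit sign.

The final state is stabilized by the group generated by +IIIX, +ZIII, +IZII, +IIZI; other independent generating sets are equally valid.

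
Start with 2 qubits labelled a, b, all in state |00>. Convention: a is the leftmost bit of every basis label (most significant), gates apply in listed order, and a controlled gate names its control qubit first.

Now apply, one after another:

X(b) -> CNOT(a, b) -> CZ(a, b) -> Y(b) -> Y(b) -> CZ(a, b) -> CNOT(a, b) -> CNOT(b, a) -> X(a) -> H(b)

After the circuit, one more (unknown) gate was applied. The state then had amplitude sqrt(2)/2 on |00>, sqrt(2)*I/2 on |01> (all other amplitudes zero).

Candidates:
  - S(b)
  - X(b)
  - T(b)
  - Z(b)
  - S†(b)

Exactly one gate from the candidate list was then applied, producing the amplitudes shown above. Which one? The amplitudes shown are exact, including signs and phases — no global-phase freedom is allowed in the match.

The unique candidate consistent with the amplitudes is S†(b). Key observation: gates 2-7 undo each other exactly, leaving only the rest of the circuit to track.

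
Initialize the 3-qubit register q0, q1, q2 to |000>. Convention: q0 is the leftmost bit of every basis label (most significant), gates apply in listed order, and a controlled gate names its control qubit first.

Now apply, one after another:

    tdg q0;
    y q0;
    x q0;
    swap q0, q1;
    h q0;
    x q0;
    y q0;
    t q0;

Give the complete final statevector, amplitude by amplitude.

The resulting statevector has amplitude sqrt(2)/2 on |000>, -sqrt(2)*exp(I*pi/4)/2 on |100>, and 0 on every other basis state.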